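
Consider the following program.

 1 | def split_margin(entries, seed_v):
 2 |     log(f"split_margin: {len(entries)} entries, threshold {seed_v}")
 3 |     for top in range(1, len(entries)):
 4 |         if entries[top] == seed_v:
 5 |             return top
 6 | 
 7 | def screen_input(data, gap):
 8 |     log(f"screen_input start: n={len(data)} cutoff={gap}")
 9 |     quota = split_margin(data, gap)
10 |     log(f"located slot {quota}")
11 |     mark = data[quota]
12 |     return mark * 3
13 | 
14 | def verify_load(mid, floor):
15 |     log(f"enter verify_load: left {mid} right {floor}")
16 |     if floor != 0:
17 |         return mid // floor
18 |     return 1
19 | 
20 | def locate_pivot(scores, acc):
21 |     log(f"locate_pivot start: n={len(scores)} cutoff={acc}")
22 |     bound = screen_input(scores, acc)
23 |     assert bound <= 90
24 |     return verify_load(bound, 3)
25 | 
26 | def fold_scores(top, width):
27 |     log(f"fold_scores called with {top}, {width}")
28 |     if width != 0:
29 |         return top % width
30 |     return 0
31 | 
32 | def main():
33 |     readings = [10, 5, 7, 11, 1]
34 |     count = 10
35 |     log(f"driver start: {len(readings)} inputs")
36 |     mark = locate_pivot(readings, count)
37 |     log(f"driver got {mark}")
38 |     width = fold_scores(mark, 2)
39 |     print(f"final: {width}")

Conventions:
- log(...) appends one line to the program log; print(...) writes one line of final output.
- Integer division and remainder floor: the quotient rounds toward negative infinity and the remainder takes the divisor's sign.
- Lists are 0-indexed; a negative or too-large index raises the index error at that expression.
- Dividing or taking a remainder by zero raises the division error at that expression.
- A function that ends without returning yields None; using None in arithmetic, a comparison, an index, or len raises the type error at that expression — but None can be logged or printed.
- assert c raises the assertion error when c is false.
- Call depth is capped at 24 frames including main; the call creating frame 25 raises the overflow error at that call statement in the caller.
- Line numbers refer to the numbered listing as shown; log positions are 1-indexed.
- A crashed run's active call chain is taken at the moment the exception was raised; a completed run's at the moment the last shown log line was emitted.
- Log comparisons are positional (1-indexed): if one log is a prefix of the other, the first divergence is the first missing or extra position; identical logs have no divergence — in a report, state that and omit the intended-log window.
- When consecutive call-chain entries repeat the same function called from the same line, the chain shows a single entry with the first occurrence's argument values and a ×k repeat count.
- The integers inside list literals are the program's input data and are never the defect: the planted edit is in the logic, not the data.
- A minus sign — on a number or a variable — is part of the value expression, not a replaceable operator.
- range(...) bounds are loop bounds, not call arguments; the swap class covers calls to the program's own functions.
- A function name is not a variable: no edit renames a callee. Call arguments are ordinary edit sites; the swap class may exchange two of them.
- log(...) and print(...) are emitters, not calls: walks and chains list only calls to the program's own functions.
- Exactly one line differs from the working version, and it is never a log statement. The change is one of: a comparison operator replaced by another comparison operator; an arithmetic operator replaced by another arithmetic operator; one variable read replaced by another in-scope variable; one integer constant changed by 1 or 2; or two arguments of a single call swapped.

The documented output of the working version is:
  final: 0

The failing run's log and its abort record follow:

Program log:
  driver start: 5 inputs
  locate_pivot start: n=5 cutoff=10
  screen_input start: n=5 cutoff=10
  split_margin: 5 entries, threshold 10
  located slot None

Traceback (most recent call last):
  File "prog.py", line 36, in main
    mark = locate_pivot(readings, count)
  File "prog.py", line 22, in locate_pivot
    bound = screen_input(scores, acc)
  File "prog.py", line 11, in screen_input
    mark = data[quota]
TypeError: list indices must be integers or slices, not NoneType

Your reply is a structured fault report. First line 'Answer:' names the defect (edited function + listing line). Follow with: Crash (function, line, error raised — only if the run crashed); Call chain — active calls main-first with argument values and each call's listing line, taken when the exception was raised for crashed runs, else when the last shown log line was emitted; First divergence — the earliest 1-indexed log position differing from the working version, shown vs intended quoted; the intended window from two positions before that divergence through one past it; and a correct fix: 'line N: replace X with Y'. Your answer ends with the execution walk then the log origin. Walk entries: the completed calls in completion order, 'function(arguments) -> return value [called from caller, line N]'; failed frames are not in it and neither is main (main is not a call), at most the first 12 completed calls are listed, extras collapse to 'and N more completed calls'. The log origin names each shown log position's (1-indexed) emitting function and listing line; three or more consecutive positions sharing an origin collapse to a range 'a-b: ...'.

Answer: the defect is in split_margin at line 3.
Key observation: Everything matches until log position 5, which reads 'located slot None' in place of 'located slot 0'.
Crash: screen_input, line 11, TypeError.
Call chain: main -> locate_pivot([10, 5, 7, 11, 1], 10) (called at line 36) -> screen_input([10, 5, 7, 11, 1], 10) (called at line 22).
First divergence: position 5 — the shown line 'located slot None' should read 'located slot 0'.
Intended log window:
  3: screen_input start: n=5 cutoff=10
  4: split_margin: 5 entries, threshold 10
  5: located slot 0
  6: enter verify_load: left 30 right 3
Execution walk:
  split_margin([10, 5, 7, 11, 1], 10) -> None  [called from screen_input, line 9]
Log line origins:
  1: emitted by main (line 35)
  2: emitted by locate_pivot (line 21)
  3: emitted by screen_input (line 8)
  4: emitted by split_margin (line 2)
  5: emitted by screen_input (line 10)
A correct fix: line 3: replace `1` with `0`.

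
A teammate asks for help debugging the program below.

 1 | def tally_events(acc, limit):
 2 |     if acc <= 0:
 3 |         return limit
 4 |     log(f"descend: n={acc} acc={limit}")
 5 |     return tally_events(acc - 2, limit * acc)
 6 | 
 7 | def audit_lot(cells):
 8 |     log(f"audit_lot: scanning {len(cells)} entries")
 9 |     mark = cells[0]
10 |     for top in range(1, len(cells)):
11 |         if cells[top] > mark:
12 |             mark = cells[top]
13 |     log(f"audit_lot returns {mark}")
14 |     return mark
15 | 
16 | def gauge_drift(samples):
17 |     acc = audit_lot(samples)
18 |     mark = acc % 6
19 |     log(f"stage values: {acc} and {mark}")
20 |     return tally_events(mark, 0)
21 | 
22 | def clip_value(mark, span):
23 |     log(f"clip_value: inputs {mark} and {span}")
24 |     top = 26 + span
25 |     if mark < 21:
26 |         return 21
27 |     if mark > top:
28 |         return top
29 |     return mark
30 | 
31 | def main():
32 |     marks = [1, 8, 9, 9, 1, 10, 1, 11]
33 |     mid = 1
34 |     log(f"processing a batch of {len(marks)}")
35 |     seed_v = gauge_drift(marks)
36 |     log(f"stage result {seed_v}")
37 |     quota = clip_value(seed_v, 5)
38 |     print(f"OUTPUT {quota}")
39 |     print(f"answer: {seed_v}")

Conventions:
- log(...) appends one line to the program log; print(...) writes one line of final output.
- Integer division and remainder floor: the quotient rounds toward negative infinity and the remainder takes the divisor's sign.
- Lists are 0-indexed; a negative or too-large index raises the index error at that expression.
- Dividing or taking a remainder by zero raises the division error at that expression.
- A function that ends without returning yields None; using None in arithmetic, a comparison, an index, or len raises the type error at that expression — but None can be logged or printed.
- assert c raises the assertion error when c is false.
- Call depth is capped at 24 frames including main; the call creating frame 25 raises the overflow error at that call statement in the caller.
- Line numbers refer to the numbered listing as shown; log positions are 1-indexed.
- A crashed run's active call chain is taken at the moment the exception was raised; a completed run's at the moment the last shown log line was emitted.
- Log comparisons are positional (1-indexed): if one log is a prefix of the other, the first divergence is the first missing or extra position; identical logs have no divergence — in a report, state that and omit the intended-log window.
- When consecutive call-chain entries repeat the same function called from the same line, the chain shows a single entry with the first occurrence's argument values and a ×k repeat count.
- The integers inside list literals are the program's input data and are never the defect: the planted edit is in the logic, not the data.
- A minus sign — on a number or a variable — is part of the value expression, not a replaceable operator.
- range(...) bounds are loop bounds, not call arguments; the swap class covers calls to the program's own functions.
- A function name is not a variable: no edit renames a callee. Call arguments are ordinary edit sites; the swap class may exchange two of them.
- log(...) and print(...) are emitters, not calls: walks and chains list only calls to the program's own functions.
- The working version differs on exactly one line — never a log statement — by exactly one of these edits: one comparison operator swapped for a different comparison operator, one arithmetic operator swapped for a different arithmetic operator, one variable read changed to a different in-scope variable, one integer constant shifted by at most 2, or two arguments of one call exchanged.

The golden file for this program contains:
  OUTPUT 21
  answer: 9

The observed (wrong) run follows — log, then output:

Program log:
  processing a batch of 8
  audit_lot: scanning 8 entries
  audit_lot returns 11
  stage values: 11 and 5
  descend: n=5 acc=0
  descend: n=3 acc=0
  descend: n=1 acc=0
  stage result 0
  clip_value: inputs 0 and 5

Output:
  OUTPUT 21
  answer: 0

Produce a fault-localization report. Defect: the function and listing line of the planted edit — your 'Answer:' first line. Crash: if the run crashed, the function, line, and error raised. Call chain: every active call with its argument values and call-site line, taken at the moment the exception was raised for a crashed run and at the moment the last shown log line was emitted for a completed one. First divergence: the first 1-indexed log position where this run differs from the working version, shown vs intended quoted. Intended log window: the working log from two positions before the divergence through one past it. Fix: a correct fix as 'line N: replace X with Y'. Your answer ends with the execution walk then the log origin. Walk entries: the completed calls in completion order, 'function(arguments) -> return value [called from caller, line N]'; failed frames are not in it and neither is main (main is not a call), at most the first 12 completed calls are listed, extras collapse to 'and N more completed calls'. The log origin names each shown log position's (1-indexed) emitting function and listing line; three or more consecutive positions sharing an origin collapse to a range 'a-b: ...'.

Answer: the defect is in tally_events at line 5.
Core observation: Everything matches until log position 6, which reads 'descend: n=3 acc=0' in place of 'descend: n=3 acc=5'.
Call chain: main -> clip_value(0, 5) (called at line 37).
First divergence: at position 6 the run shows 'descend: n=3 acc=0' where the working version logs 'descend: n=3 acc=5'.
Intended log window:
  4: stage values: 11 and 5
  5: descend: n=5 acc=0
  6: descend: n=3 acc=5
  7: descend: n=1 acc=8
Execution walk:
  audit_lot([1, 8, 9, 9, 1, 10, 1, 11]) -> 11  [called from gauge_drift, line 17]
  tally_events(-1, 0) -> 0  [called from tally_events, line 5]
  tally_events(1, 0) -> 0  [called from tally_events, line 5]
  tally_events(3, 0) -> 0  [called from tally_events, line 5]
  tally_events(5, 0) -> 0  [called from gauge_drift, line 20]
  gauge_drift([1, 8, 9, 9, 1, 10, 1, 11]) -> 0  [called from main, line 35]
  clip_value(0, 5) -> 21  [called from main, line 37]
Log line origins:
  1: emitted by main (line 34)
  2: emitted by audit_lot (line 8)
  3: emitted by audit_lot (line 13)
  4: emitted by gauge_drift (line 19)
  5-7: emitted by tally_events (line 4)
  8: emitted by main (line 36)
  9: emitted by clip_value (line 23)
A correct fix: line 5: replace `*` with `+`.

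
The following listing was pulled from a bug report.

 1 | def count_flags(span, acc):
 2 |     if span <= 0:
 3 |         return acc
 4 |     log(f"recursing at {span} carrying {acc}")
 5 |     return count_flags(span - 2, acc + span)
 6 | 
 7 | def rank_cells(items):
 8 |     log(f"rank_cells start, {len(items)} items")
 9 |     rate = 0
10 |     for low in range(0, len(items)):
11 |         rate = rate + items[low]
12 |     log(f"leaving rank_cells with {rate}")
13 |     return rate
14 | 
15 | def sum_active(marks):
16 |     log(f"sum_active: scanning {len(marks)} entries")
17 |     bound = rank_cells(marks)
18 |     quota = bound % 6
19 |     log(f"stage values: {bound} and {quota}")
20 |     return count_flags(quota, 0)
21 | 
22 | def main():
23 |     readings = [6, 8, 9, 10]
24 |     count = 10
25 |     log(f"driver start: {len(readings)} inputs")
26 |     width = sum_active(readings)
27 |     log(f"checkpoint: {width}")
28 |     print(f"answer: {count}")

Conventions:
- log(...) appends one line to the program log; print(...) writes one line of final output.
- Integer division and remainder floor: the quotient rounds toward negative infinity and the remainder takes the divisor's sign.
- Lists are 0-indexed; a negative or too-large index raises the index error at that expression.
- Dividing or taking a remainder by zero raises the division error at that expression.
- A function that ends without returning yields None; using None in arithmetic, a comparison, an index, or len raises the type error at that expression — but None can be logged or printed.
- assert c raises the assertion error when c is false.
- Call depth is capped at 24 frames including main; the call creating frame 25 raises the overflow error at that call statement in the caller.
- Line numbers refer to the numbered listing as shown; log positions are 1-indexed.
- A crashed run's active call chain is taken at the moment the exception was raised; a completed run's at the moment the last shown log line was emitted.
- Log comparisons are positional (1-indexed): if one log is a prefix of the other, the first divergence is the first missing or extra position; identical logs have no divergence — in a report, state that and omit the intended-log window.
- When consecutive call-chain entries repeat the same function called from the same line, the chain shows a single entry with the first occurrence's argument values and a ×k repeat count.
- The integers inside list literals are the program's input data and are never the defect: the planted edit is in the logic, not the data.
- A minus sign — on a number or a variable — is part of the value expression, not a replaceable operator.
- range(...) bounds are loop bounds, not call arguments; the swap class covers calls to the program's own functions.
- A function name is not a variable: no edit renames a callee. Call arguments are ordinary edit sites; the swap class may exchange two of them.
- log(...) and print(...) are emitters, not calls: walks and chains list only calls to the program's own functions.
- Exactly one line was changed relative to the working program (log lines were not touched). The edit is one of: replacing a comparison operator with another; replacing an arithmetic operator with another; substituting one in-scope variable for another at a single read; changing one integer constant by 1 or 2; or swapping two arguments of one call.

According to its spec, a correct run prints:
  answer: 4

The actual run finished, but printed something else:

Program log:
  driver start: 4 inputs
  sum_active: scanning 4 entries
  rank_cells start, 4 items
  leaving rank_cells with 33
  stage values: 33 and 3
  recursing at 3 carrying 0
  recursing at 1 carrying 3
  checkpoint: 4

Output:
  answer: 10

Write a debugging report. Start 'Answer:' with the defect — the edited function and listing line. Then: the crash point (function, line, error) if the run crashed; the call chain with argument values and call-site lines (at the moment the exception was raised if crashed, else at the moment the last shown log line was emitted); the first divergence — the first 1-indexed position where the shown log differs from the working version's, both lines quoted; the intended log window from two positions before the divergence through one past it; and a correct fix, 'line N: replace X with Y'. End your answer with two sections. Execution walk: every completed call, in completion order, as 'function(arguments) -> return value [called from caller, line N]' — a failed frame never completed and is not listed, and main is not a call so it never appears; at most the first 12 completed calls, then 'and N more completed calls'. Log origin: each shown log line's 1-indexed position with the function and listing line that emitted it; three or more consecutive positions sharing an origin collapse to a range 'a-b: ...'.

Answer: the defect is in main at line 28.
Key fact: Every logged value matches the working version; the printed result is what differs.
Call chain: main.
First divergence: none; the two logs match at every position.
Execution walk:
  rank_cells([6, 8, 9, 10]) -> 33  [called from sum_active, line 17]
  count_flags(-1, 4) -> 4  [called from count_flags, line 5]
  count_flags(1, 3) -> 4  [called from count_flags, line 5]
  count_flags(3, 0) -> 4  [called from sum_active, line 20]
  sum_active([6, 8, 9, 10]) -> 4  [called from main, line 26]
Log line origins:
  1 — main, line 25
  2 — sum_active, line 16
  3 — rank_cells, line 8
  4 — rank_cells, line 12
  5 — sum_active, line 19
  6 — count_flags, line 4
  7 — count_flags, line 4
  8 — main, line 27
A correct fix: line 28: replace `count` with `width`.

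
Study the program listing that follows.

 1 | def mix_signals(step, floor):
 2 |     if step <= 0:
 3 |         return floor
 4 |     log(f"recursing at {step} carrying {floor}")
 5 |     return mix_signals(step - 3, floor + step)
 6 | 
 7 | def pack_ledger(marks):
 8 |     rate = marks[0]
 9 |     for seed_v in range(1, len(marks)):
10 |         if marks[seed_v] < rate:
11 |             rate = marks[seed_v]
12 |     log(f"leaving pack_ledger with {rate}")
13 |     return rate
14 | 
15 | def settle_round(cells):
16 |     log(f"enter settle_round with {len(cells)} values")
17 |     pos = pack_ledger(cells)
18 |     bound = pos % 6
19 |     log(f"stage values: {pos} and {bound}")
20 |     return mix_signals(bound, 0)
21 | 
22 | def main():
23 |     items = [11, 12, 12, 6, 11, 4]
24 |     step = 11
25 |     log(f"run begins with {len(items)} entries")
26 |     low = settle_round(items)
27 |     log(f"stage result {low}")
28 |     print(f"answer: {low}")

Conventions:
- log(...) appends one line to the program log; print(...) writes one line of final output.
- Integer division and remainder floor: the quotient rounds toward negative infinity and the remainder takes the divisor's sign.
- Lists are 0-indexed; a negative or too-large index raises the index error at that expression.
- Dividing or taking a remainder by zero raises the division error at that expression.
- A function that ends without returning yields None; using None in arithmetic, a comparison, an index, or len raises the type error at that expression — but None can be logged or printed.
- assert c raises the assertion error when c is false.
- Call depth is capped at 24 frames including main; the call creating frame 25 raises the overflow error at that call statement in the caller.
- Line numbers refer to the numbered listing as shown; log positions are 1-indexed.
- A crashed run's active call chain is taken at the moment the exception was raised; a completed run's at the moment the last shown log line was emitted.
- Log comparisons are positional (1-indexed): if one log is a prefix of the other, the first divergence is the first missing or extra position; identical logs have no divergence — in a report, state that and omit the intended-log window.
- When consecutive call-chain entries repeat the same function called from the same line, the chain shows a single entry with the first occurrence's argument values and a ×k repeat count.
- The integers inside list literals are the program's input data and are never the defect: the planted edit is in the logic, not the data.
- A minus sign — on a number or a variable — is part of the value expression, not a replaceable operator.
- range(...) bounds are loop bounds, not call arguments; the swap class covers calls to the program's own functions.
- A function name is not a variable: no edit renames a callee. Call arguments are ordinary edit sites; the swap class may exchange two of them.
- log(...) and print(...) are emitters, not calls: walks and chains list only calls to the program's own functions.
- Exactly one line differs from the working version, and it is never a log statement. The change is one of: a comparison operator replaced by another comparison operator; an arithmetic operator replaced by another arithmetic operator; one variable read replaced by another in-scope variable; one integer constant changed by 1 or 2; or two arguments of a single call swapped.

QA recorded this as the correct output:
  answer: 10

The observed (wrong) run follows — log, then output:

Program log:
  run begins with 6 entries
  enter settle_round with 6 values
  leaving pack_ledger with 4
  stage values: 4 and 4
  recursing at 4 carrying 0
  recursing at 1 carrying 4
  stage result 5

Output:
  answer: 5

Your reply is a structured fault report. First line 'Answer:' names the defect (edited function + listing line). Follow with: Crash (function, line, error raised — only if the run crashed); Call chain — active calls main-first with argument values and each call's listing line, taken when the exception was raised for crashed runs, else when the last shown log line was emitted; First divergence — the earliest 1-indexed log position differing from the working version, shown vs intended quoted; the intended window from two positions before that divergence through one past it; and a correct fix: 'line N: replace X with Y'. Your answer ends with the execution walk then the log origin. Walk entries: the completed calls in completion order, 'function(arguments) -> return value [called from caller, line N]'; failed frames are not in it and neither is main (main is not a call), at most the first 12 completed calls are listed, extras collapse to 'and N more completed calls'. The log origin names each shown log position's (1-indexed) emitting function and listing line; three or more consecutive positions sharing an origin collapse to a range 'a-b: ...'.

Answer: the defect is in mix_signals at line 5.
Key fact: The log first diverges at position 6: the faulty run prints 'recursing at 1 carrying 4' where the working version prints 'recursing at 3 carrying 4'.
Call chain: main.
First divergence: position 6 — shown 'recursing at 1 carrying 4', intended 'recursing at 3 carrying 4'.
Intended log window:
  4: stage values: 4 and 4
  5: recursing at 4 carrying 0
  6: recursing at 3 carrying 4
  7: recursing at 2 carrying 7
Execution walk:
  pack_ledger([11, 12, 12, 6, 11, 4]) -> 4  [called from settle_round, line 17]
  mix_signals(-2, 5) -> 5  [called from mix_signals, line 5]
  mix_signals(1, 4) -> 5  [called from mix_signals, line 5]
  mix_signals(4, 0) -> 5  [called from settle_round, line 20]
  settle_round([11, 12, 12, 6, 11, 4]) -> 5  [called from main, line 26]
Log origin:
  1: emitted by main (line 25)
  2: emitted by settle_round (line 16)
  3: emitted by pack_ledger (line 12)
  4: emitted by settle_round (line 19)
  5: emitted by mix_signals (line 4)
  6: emitted by mix_signals (line 4)
  7: emitted by main (line 27)
A correct fix: line 5: replace `3` with `1`.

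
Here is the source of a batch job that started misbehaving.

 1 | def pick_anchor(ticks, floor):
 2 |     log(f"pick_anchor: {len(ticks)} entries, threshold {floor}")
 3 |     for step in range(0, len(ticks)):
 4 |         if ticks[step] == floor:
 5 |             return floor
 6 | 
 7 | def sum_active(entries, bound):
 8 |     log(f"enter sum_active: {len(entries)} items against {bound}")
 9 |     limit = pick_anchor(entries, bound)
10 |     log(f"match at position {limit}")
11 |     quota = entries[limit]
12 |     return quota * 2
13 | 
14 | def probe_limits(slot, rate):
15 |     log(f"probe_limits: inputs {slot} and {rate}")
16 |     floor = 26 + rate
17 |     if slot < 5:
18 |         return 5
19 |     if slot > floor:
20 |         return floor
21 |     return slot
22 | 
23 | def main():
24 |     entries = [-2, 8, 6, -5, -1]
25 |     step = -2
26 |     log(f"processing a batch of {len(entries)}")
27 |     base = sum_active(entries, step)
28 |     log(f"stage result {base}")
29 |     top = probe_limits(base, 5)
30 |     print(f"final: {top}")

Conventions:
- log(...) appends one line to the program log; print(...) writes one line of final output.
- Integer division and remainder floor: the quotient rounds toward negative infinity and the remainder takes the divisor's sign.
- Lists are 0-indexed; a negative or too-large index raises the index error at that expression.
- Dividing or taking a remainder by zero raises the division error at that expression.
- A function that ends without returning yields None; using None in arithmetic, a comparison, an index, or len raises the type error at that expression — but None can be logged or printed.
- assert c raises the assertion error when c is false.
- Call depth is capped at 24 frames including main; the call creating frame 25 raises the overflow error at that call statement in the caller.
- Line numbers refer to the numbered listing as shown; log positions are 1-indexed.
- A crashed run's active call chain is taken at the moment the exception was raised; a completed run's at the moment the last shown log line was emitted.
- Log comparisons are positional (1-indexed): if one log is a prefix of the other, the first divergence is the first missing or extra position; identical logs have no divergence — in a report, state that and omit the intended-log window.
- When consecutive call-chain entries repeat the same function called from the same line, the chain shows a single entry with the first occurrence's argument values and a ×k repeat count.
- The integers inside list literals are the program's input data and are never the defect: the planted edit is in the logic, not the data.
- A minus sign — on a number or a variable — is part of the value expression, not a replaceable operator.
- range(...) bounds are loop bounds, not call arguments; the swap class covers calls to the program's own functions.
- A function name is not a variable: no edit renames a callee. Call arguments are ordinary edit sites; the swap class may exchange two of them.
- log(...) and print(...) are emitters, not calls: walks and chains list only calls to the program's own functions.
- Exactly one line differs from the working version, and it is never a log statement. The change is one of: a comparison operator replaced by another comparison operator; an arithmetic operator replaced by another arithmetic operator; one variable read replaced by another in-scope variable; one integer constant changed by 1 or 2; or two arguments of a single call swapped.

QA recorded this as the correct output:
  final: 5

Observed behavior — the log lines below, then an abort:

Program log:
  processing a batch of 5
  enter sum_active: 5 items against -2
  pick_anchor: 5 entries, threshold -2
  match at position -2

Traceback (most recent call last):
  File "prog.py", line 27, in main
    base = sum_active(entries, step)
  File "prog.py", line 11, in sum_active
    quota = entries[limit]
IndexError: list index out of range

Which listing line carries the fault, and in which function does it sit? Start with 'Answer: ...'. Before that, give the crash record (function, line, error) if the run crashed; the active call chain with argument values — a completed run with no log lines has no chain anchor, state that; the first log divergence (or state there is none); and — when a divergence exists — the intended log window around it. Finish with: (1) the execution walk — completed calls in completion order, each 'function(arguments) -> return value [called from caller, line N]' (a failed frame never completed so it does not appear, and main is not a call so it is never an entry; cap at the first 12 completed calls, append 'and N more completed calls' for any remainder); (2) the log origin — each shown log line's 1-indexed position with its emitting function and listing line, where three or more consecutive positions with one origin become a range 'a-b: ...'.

Answer: the defect is in pick_anchor at line 5.
Core observation: At log position 4 the runs split — shown 'match at position -2', but the working version logs 'match at position 0'.
Crash: sum_active, line 11, IndexError.
Call chain: main -> sum_active([-2, 8, 6, -5, -1], -2) (called at line 27).
First divergence: position 4; shown 'match at position -2' vs intended 'match at position 0'.
Intended log window:
  2: enter sum_active: 5 items against -2
  3: pick_anchor: 5 entries, threshold -2
  4: match at position 0
  5: stage result -4
Execution walk:
  pick_anchor([-2, 8, 6, -5, -1], -2) -> -2  [called from sum_active, line 9]
Log origin:
  1: from main, line 26
  2: from sum_active, line 8
  3: from pick_anchor, line 2
  4: from sum_active, line 10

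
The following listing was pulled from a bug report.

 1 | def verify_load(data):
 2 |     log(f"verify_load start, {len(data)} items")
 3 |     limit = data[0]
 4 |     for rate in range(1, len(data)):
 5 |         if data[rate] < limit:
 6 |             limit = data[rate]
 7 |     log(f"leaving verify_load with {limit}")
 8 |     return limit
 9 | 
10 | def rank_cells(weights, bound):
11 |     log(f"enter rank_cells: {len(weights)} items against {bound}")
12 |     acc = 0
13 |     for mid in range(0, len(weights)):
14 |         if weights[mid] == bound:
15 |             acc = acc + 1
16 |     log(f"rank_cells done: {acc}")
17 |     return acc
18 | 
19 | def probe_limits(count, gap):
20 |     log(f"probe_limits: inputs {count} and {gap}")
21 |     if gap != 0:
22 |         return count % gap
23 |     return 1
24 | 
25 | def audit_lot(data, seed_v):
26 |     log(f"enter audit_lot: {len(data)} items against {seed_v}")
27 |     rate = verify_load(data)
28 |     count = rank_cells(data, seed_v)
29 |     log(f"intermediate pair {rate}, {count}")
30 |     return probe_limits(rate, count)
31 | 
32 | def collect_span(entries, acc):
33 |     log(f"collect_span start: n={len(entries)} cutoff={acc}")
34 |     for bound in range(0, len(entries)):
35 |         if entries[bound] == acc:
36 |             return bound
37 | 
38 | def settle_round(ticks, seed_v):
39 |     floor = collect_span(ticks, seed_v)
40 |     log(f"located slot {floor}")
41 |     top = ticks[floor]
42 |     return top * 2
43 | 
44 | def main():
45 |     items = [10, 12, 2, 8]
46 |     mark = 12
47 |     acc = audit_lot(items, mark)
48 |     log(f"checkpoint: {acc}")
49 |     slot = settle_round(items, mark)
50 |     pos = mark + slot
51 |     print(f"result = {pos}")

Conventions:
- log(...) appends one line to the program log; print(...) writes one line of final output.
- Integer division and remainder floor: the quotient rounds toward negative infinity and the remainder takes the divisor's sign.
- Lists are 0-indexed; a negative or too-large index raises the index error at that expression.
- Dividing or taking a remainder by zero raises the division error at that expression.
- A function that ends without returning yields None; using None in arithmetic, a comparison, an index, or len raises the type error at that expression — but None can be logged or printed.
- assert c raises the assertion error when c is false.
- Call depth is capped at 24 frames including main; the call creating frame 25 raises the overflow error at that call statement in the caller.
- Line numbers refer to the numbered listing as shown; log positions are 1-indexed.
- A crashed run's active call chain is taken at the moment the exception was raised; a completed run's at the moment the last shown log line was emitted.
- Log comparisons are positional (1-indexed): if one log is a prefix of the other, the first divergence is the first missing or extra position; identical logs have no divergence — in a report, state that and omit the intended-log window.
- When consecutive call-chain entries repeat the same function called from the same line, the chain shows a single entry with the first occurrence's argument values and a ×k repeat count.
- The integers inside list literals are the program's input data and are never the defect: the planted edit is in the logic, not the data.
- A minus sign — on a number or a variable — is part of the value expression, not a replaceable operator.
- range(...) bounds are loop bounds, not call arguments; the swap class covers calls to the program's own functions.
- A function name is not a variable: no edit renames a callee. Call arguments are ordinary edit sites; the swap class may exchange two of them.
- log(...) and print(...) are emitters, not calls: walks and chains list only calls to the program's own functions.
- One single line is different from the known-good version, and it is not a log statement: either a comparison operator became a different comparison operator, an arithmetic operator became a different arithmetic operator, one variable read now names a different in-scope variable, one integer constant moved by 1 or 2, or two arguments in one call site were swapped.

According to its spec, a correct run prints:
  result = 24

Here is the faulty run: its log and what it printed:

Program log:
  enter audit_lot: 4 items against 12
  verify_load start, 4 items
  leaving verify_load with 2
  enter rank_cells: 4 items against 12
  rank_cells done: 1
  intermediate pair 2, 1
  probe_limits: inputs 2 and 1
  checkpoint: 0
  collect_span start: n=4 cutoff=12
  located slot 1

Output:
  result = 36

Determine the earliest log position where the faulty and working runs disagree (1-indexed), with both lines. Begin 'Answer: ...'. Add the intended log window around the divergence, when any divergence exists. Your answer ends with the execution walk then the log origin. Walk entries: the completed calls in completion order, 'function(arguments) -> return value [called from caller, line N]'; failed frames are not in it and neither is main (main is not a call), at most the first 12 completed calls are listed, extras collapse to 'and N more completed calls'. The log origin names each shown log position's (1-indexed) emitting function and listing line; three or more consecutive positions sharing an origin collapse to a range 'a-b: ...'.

Answer: none — the logs agree in full.
Execution walk:
  verify_load([10, 12, 2, 8]) -> 2  [called from audit_lot, line 27]
  rank_cells([10, 12, 2, 8], 12) -> 1  [called from audit_lot, line 28]
  probe_limits(2, 1) -> 0  [called from audit_lot, line 30]
  audit_lot([10, 12, 2, 8], 12) -> 0  [called from main, line 47]
  collect_span([10, 12, 2, 8], 12) -> 1  [called from settle_round, line 39]
  settle_round([10, 12, 2, 8], 12) -> 24  [called from main, line 49]
Origin of each log line:
  1: emitted by audit_lot (line 26)
  2: emitted by verify_load (line 2)
  3: emitted by verify_load (line 7)
  4: emitted by rank_cells (line 11)
  5: emitted by rank_cells (line 16)
  6: emitted by audit_lot (line 29)
  7: emitted by probe_limits (line 20)
  8: emitted by main (line 48)
  9: emitted by collect_span (line 33)
  10: emitted by settle_round (line 40)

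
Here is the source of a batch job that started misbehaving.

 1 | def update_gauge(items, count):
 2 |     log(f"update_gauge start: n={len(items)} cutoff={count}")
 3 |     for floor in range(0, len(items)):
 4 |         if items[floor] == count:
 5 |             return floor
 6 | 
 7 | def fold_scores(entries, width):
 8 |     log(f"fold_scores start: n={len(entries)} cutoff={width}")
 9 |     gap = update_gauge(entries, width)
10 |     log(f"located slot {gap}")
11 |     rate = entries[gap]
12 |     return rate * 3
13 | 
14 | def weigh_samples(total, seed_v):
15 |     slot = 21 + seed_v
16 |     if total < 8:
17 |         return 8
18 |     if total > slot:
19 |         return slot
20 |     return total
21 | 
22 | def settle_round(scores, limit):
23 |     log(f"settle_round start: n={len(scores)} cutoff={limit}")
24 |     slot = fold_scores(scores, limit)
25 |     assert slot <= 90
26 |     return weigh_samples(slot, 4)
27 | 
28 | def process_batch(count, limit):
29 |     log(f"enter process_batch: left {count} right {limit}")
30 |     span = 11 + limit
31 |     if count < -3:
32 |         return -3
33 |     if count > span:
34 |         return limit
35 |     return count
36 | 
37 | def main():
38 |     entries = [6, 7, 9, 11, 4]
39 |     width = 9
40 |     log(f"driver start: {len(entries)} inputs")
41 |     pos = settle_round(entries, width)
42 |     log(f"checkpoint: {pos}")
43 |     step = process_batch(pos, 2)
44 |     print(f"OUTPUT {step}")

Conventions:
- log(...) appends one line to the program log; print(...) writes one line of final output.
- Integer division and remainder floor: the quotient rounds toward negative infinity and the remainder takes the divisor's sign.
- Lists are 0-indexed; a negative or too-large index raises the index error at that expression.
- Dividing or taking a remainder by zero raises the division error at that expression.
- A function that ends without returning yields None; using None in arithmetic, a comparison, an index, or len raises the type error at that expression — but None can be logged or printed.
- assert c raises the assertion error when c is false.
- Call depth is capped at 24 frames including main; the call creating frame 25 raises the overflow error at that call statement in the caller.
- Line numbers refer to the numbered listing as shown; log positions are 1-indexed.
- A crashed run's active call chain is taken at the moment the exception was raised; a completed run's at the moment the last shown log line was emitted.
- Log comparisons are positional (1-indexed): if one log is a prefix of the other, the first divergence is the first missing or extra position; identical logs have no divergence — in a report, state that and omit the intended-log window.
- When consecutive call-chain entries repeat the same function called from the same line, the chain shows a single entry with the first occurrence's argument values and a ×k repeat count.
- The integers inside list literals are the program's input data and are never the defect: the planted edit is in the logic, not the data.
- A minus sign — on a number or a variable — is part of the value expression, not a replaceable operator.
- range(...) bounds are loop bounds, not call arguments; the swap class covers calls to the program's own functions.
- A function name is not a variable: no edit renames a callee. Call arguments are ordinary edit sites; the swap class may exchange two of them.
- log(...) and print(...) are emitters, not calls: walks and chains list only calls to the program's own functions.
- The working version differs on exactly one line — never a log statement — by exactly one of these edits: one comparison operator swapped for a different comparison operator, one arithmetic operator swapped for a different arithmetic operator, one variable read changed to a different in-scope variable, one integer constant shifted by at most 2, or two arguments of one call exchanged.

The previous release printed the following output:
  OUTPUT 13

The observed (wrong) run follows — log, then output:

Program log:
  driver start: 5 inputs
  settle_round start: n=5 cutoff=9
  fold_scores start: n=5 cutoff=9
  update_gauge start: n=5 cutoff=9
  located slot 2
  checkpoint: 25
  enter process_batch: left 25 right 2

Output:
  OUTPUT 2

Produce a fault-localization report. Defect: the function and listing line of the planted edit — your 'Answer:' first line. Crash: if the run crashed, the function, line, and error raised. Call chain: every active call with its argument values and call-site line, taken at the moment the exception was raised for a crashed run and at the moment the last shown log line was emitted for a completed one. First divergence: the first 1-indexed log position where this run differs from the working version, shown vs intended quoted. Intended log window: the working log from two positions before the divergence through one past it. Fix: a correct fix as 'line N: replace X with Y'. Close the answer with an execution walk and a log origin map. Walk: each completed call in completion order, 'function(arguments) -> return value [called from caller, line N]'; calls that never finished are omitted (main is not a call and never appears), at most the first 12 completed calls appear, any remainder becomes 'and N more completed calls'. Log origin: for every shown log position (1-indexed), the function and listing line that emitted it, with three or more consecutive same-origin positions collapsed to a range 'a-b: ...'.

Answer: the defect is in process_batch at line 34.
Key observation: The logs agree in full; only the final output differs.
Call chain: main -> process_batch(25, 2) (called at line 43).
First divergence: none; the two logs match at every position.
Execution walk:
  update_gauge([6, 7, 9, 11, 4], 9) -> 2  [called from fold_scores, line 9]
  fold_scores([6, 7, 9, 11, 4], 9) -> 27  [called from settle_round, line 24]
  weigh_samples(27, 4) -> 25  [called from settle_round, line 26]
  settle_round([6, 7, 9, 11, 4], 9) -> 25  [called from main, line 41]
  process_batch(25, 2) -> 2  [called from main, line 43]
Log line origins:
  1 — main, line 40
  2 — settle_round, line 23
  3 — fold_scores, line 8
  4 — update_gauge, line 2
  5 — fold_scores, line 10
  6 — main, line 42
  7 — process_batch, line 29
A correct fix: line 34: replace `limit` with `span`.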